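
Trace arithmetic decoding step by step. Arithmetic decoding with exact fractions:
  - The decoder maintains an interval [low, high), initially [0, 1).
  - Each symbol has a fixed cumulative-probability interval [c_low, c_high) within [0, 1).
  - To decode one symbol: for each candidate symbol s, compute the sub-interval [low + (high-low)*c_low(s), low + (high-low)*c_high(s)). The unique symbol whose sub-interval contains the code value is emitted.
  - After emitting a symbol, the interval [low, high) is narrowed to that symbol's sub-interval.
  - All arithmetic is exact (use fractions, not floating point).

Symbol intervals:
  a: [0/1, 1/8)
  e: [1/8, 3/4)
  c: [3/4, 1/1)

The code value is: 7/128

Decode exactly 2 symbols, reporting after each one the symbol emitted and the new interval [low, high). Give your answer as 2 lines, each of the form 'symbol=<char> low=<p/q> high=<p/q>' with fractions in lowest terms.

Step 1: interval [0/1, 1/1), width = 1/1 - 0/1 = 1/1
  'a': [0/1 + 1/1*0/1, 0/1 + 1/1*1/8) = [0/1, 1/8) <- contains code 7/128
  'e': [0/1 + 1/1*1/8, 0/1 + 1/1*3/4) = [1/8, 3/4)
  'c': [0/1 + 1/1*3/4, 0/1 + 1/1*1/1) = [3/4, 1/1)
  emit 'a', narrow to [0/1, 1/8)
Step 2: interval [0/1, 1/8), width = 1/8 - 0/1 = 1/8
  'a': [0/1 + 1/8*0/1, 0/1 + 1/8*1/8) = [0/1, 1/64)
  'e': [0/1 + 1/8*1/8, 0/1 + 1/8*3/4) = [1/64, 3/32) <- contains code 7/128
  'c': [0/1 + 1/8*3/4, 0/1 + 1/8*1/1) = [3/32, 1/8)
  emit 'e', narrow to [1/64, 3/32)

Answer: symbol=a low=0/1 high=1/8
symbol=e low=1/64 high=3/32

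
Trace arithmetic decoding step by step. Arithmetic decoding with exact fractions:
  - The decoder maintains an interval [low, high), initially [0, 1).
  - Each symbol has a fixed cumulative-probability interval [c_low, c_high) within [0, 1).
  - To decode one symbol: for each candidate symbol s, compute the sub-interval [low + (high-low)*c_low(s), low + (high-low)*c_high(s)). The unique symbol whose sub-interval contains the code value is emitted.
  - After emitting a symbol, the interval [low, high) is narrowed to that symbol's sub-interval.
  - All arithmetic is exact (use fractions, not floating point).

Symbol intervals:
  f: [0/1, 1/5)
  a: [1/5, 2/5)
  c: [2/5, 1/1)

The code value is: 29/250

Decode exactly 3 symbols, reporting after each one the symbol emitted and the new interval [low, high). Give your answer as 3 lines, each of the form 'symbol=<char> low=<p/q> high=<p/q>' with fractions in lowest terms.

Step 1: interval [0/1, 1/1), width = 1/1 - 0/1 = 1/1
  'f': [0/1 + 1/1*0/1, 0/1 + 1/1*1/5) = [0/1, 1/5) <- contains code 29/250
  'a': [0/1 + 1/1*1/5, 0/1 + 1/1*2/5) = [1/5, 2/5)
  'c': [0/1 + 1/1*2/5, 0/1 + 1/1*1/1) = [2/5, 1/1)
  emit 'f', narrow to [0/1, 1/5)
Step 2: interval [0/1, 1/5), width = 1/5 - 0/1 = 1/5
  'f': [0/1 + 1/5*0/1, 0/1 + 1/5*1/5) = [0/1, 1/25)
  'a': [0/1 + 1/5*1/5, 0/1 + 1/5*2/5) = [1/25, 2/25)
  'c': [0/1 + 1/5*2/5, 0/1 + 1/5*1/1) = [2/25, 1/5) <- contains code 29/250
  emit 'c', narrow to [2/25, 1/5)
Step 3: interval [2/25, 1/5), width = 1/5 - 2/25 = 3/25
  'f': [2/25 + 3/25*0/1, 2/25 + 3/25*1/5) = [2/25, 13/125)
  'a': [2/25 + 3/25*1/5, 2/25 + 3/25*2/5) = [13/125, 16/125) <- contains code 29/250
  'c': [2/25 + 3/25*2/5, 2/25 + 3/25*1/1) = [16/125, 1/5)
  emit 'a', narrow to [13/125, 16/125)

Answer: symbol=f low=0/1 high=1/5
symbol=c low=2/25 high=1/5
symbol=a low=13/125 high=16/125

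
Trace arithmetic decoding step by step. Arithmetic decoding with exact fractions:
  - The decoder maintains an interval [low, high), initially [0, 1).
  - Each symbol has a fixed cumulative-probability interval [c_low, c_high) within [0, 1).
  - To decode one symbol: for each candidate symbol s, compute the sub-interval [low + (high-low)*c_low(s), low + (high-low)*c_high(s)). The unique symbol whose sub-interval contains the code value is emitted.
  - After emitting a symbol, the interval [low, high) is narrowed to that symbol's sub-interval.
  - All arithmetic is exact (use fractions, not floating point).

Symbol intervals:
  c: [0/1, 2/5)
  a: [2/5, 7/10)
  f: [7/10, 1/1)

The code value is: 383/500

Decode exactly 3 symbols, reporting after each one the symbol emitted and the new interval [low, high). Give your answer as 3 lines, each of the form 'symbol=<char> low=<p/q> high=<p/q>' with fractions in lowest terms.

Answer: symbol=f low=7/10 high=1/1
symbol=c low=7/10 high=41/50
symbol=a low=187/250 high=98/125

Derivation:
Step 1: interval [0/1, 1/1), width = 1/1 - 0/1 = 1/1
  'c': [0/1 + 1/1*0/1, 0/1 + 1/1*2/5) = [0/1, 2/5)
  'a': [0/1 + 1/1*2/5, 0/1 + 1/1*7/10) = [2/5, 7/10)
  'f': [0/1 + 1/1*7/10, 0/1 + 1/1*1/1) = [7/10, 1/1) <- contains code 383/500
  emit 'f', narrow to [7/10, 1/1)
Step 2: interval [7/10, 1/1), width = 1/1 - 7/10 = 3/10
  'c': [7/10 + 3/10*0/1, 7/10 + 3/10*2/5) = [7/10, 41/50) <- contains code 383/500
  'a': [7/10 + 3/10*2/5, 7/10 + 3/10*7/10) = [41/50, 91/100)
  'f': [7/10 + 3/10*7/10, 7/10 + 3/10*1/1) = [91/100, 1/1)
  emit 'c', narrow to [7/10, 41/50)
Step 3: interval [7/10, 41/50), width = 41/50 - 7/10 = 3/25
  'c': [7/10 + 3/25*0/1, 7/10 + 3/25*2/5) = [7/10, 187/250)
  'a': [7/10 + 3/25*2/5, 7/10 + 3/25*7/10) = [187/250, 98/125) <- contains code 383/500
  'f': [7/10 + 3/25*7/10, 7/10 + 3/25*1/1) = [98/125, 41/50)
  emit 'a', narrow to [187/250, 98/125)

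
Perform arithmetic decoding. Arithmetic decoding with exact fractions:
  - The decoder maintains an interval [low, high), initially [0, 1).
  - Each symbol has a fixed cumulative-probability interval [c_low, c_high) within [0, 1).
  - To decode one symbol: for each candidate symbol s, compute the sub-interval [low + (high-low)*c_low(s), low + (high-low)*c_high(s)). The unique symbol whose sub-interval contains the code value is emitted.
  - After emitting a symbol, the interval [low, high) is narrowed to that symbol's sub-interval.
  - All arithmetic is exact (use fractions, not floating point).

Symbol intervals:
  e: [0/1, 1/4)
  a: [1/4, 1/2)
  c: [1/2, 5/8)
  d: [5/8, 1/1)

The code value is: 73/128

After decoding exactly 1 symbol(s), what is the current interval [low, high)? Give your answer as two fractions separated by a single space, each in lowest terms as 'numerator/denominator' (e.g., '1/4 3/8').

Step 1: interval [0/1, 1/1), width = 1/1 - 0/1 = 1/1
  'e': [0/1 + 1/1*0/1, 0/1 + 1/1*1/4) = [0/1, 1/4)
  'a': [0/1 + 1/1*1/4, 0/1 + 1/1*1/2) = [1/4, 1/2)
  'c': [0/1 + 1/1*1/2, 0/1 + 1/1*5/8) = [1/2, 5/8) <- contains code 73/128
  'd': [0/1 + 1/1*5/8, 0/1 + 1/1*1/1) = [5/8, 1/1)
  emit 'c', narrow to [1/2, 5/8)

Answer: 1/2 5/8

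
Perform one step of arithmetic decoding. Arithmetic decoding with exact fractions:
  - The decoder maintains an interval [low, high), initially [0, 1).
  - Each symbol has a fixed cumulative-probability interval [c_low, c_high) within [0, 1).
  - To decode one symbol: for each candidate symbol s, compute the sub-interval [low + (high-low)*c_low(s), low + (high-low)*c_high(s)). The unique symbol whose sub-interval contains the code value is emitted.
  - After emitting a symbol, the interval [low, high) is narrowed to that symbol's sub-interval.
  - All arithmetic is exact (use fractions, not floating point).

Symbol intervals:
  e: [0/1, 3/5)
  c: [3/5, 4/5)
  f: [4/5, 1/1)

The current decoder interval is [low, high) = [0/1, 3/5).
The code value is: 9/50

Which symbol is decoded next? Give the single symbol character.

Interval width = high − low = 3/5 − 0/1 = 3/5
Scaled code = (code − low) / width = (9/50 − 0/1) / 3/5 = 3/10
  e: [0/1, 3/5) ← scaled code falls here ✓
  c: [3/5, 4/5) 
  f: [4/5, 1/1) 

Answer: e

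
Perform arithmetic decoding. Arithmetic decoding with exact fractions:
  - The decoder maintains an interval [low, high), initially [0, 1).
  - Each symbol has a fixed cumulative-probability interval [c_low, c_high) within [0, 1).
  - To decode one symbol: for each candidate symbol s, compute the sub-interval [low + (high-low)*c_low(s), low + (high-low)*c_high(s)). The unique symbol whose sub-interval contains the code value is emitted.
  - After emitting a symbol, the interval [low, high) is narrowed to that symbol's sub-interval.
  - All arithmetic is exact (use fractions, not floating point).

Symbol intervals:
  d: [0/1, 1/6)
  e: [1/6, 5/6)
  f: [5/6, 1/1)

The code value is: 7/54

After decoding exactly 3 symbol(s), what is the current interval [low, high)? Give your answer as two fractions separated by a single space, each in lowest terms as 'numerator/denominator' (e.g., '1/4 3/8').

Step 1: interval [0/1, 1/1), width = 1/1 - 0/1 = 1/1
  'd': [0/1 + 1/1*0/1, 0/1 + 1/1*1/6) = [0/1, 1/6) <- contains code 7/54
  'e': [0/1 + 1/1*1/6, 0/1 + 1/1*5/6) = [1/6, 5/6)
  'f': [0/1 + 1/1*5/6, 0/1 + 1/1*1/1) = [5/6, 1/1)
  emit 'd', narrow to [0/1, 1/6)
Step 2: interval [0/1, 1/6), width = 1/6 - 0/1 = 1/6
  'd': [0/1 + 1/6*0/1, 0/1 + 1/6*1/6) = [0/1, 1/36)
  'e': [0/1 + 1/6*1/6, 0/1 + 1/6*5/6) = [1/36, 5/36) <- contains code 7/54
  'f': [0/1 + 1/6*5/6, 0/1 + 1/6*1/1) = [5/36, 1/6)
  emit 'e', narrow to [1/36, 5/36)
Step 3: interval [1/36, 5/36), width = 5/36 - 1/36 = 1/9
  'd': [1/36 + 1/9*0/1, 1/36 + 1/9*1/6) = [1/36, 5/108)
  'e': [1/36 + 1/9*1/6, 1/36 + 1/9*5/6) = [5/108, 13/108)
  'f': [1/36 + 1/9*5/6, 1/36 + 1/9*1/1) = [13/108, 5/36) <- contains code 7/54
  emit 'f', narrow to [13/108, 5/36)

Answer: 13/108 5/36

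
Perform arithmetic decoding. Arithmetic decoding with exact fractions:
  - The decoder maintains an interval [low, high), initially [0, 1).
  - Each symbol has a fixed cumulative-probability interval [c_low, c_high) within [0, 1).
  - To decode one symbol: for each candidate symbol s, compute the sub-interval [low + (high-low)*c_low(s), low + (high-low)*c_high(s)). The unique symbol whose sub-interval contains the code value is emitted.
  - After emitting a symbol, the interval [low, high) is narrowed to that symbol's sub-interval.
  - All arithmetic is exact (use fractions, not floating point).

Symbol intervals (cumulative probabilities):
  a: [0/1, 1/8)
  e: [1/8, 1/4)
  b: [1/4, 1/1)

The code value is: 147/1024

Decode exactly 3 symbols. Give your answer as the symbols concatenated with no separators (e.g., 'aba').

Step 1: interval [0/1, 1/1), width = 1/1 - 0/1 = 1/1
  'a': [0/1 + 1/1*0/1, 0/1 + 1/1*1/8) = [0/1, 1/8)
  'e': [0/1 + 1/1*1/8, 0/1 + 1/1*1/4) = [1/8, 1/4) <- contains code 147/1024
  'b': [0/1 + 1/1*1/4, 0/1 + 1/1*1/1) = [1/4, 1/1)
  emit 'e', narrow to [1/8, 1/4)
Step 2: interval [1/8, 1/4), width = 1/4 - 1/8 = 1/8
  'a': [1/8 + 1/8*0/1, 1/8 + 1/8*1/8) = [1/8, 9/64)
  'e': [1/8 + 1/8*1/8, 1/8 + 1/8*1/4) = [9/64, 5/32) <- contains code 147/1024
  'b': [1/8 + 1/8*1/4, 1/8 + 1/8*1/1) = [5/32, 1/4)
  emit 'e', narrow to [9/64, 5/32)
Step 3: interval [9/64, 5/32), width = 5/32 - 9/64 = 1/64
  'a': [9/64 + 1/64*0/1, 9/64 + 1/64*1/8) = [9/64, 73/512)
  'e': [9/64 + 1/64*1/8, 9/64 + 1/64*1/4) = [73/512, 37/256) <- contains code 147/1024
  'b': [9/64 + 1/64*1/4, 9/64 + 1/64*1/1) = [37/256, 5/32)
  emit 'e', narrow to [73/512, 37/256)

Answer: eee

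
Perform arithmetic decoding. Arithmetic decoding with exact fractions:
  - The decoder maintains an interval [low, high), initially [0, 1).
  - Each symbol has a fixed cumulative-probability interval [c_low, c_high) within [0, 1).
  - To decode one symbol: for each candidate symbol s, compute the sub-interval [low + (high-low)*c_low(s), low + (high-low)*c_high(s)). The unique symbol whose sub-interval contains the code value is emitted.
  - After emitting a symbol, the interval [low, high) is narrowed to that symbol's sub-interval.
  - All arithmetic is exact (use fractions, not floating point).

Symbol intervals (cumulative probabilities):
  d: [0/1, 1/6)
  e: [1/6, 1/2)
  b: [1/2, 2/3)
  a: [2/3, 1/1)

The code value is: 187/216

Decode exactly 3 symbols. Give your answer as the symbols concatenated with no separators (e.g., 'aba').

Step 1: interval [0/1, 1/1), width = 1/1 - 0/1 = 1/1
  'd': [0/1 + 1/1*0/1, 0/1 + 1/1*1/6) = [0/1, 1/6)
  'e': [0/1 + 1/1*1/6, 0/1 + 1/1*1/2) = [1/6, 1/2)
  'b': [0/1 + 1/1*1/2, 0/1 + 1/1*2/3) = [1/2, 2/3)
  'a': [0/1 + 1/1*2/3, 0/1 + 1/1*1/1) = [2/3, 1/1) <- contains code 187/216
  emit 'a', narrow to [2/3, 1/1)
Step 2: interval [2/3, 1/1), width = 1/1 - 2/3 = 1/3
  'd': [2/3 + 1/3*0/1, 2/3 + 1/3*1/6) = [2/3, 13/18)
  'e': [2/3 + 1/3*1/6, 2/3 + 1/3*1/2) = [13/18, 5/6)
  'b': [2/3 + 1/3*1/2, 2/3 + 1/3*2/3) = [5/6, 8/9) <- contains code 187/216
  'a': [2/3 + 1/3*2/3, 2/3 + 1/3*1/1) = [8/9, 1/1)
  emit 'b', narrow to [5/6, 8/9)
Step 3: interval [5/6, 8/9), width = 8/9 - 5/6 = 1/18
  'd': [5/6 + 1/18*0/1, 5/6 + 1/18*1/6) = [5/6, 91/108)
  'e': [5/6 + 1/18*1/6, 5/6 + 1/18*1/2) = [91/108, 31/36)
  'b': [5/6 + 1/18*1/2, 5/6 + 1/18*2/3) = [31/36, 47/54) <- contains code 187/216
  'a': [5/6 + 1/18*2/3, 5/6 + 1/18*1/1) = [47/54, 8/9)
  emit 'b', narrow to [31/36, 47/54)

Answer: abb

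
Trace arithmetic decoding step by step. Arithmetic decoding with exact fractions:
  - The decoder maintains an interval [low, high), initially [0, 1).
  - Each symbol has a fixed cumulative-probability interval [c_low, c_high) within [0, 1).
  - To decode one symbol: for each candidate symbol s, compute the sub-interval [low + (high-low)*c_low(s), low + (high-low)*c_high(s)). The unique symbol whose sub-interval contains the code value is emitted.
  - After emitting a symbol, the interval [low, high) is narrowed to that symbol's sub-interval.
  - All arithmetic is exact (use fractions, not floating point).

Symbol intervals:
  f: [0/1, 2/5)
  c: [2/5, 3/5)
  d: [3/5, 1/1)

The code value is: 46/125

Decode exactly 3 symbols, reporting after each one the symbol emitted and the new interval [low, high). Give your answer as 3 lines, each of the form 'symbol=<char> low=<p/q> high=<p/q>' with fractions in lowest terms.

Answer: symbol=f low=0/1 high=2/5
symbol=d low=6/25 high=2/5
symbol=d low=42/125 high=2/5

Derivation:
Step 1: interval [0/1, 1/1), width = 1/1 - 0/1 = 1/1
  'f': [0/1 + 1/1*0/1, 0/1 + 1/1*2/5) = [0/1, 2/5) <- contains code 46/125
  'c': [0/1 + 1/1*2/5, 0/1 + 1/1*3/5) = [2/5, 3/5)
  'd': [0/1 + 1/1*3/5, 0/1 + 1/1*1/1) = [3/5, 1/1)
  emit 'f', narrow to [0/1, 2/5)
Step 2: interval [0/1, 2/5), width = 2/5 - 0/1 = 2/5
  'f': [0/1 + 2/5*0/1, 0/1 + 2/5*2/5) = [0/1, 4/25)
  'c': [0/1 + 2/5*2/5, 0/1 + 2/5*3/5) = [4/25, 6/25)
  'd': [0/1 + 2/5*3/5, 0/1 + 2/5*1/1) = [6/25, 2/5) <- contains code 46/125
  emit 'd', narrow to [6/25, 2/5)
Step 3: interval [6/25, 2/5), width = 2/5 - 6/25 = 4/25
  'f': [6/25 + 4/25*0/1, 6/25 + 4/25*2/5) = [6/25, 38/125)
  'c': [6/25 + 4/25*2/5, 6/25 + 4/25*3/5) = [38/125, 42/125)
  'd': [6/25 + 4/25*3/5, 6/25 + 4/25*1/1) = [42/125, 2/5) <- contains code 46/125
  emit 'd', narrow to [42/125, 2/5)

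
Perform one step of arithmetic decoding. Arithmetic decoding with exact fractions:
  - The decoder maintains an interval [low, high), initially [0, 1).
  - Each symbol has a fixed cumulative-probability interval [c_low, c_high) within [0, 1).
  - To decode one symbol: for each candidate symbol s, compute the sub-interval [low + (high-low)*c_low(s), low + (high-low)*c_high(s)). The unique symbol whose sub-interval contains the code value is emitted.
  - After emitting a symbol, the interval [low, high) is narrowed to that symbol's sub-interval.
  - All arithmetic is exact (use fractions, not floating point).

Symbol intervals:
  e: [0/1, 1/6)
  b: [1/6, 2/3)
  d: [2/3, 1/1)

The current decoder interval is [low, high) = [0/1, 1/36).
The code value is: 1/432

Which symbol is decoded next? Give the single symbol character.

Answer: e

Derivation:
Interval width = high − low = 1/36 − 0/1 = 1/36
Scaled code = (code − low) / width = (1/432 − 0/1) / 1/36 = 1/12
  e: [0/1, 1/6) ← scaled code falls here ✓
  b: [1/6, 2/3) 
  d: [2/3, 1/1) 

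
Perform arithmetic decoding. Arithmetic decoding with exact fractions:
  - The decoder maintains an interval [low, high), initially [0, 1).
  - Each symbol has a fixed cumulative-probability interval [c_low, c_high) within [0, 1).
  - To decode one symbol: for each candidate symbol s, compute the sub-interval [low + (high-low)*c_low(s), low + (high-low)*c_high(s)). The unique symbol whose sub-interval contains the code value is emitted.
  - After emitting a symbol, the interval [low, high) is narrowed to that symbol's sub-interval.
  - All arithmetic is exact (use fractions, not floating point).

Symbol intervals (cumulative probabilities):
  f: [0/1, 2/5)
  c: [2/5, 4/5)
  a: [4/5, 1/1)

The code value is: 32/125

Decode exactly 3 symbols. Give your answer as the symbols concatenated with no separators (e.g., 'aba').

Step 1: interval [0/1, 1/1), width = 1/1 - 0/1 = 1/1
  'f': [0/1 + 1/1*0/1, 0/1 + 1/1*2/5) = [0/1, 2/5) <- contains code 32/125
  'c': [0/1 + 1/1*2/5, 0/1 + 1/1*4/5) = [2/5, 4/5)
  'a': [0/1 + 1/1*4/5, 0/1 + 1/1*1/1) = [4/5, 1/1)
  emit 'f', narrow to [0/1, 2/5)
Step 2: interval [0/1, 2/5), width = 2/5 - 0/1 = 2/5
  'f': [0/1 + 2/5*0/1, 0/1 + 2/5*2/5) = [0/1, 4/25)
  'c': [0/1 + 2/5*2/5, 0/1 + 2/5*4/5) = [4/25, 8/25) <- contains code 32/125
  'a': [0/1 + 2/5*4/5, 0/1 + 2/5*1/1) = [8/25, 2/5)
  emit 'c', narrow to [4/25, 8/25)
Step 3: interval [4/25, 8/25), width = 8/25 - 4/25 = 4/25
  'f': [4/25 + 4/25*0/1, 4/25 + 4/25*2/5) = [4/25, 28/125)
  'c': [4/25 + 4/25*2/5, 4/25 + 4/25*4/5) = [28/125, 36/125) <- contains code 32/125
  'a': [4/25 + 4/25*4/5, 4/25 + 4/25*1/1) = [36/125, 8/25)
  emit 'c', narrow to [28/125, 36/125)

Answer: fcc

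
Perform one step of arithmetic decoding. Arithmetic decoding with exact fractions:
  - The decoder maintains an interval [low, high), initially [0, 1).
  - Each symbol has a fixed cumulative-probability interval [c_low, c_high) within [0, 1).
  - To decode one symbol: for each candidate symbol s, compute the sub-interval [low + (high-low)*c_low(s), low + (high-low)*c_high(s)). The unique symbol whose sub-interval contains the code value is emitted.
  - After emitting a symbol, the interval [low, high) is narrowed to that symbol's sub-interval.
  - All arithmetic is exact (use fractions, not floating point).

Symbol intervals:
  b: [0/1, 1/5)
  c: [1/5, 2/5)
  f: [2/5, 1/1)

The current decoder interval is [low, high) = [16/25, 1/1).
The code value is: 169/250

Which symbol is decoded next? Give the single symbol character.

Interval width = high − low = 1/1 − 16/25 = 9/25
Scaled code = (code − low) / width = (169/250 − 16/25) / 9/25 = 1/10
  b: [0/1, 1/5) ← scaled code falls here ✓
  c: [1/5, 2/5) 
  f: [2/5, 1/1) 

Answer: b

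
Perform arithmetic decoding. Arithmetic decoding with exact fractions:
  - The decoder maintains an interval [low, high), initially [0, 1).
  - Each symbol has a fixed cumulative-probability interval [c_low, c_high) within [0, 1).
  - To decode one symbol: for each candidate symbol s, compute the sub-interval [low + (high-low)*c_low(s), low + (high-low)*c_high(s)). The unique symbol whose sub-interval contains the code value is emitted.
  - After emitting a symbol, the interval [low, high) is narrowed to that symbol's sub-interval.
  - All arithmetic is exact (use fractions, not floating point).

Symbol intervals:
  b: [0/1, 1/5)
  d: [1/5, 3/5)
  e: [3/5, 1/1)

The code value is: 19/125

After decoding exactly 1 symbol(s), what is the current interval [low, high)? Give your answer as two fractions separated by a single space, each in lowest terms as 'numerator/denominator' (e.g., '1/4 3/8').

Step 1: interval [0/1, 1/1), width = 1/1 - 0/1 = 1/1
  'b': [0/1 + 1/1*0/1, 0/1 + 1/1*1/5) = [0/1, 1/5) <- contains code 19/125
  'd': [0/1 + 1/1*1/5, 0/1 + 1/1*3/5) = [1/5, 3/5)
  'e': [0/1 + 1/1*3/5, 0/1 + 1/1*1/1) = [3/5, 1/1)
  emit 'b', narrow to [0/1, 1/5)

Answer: 0/1 1/5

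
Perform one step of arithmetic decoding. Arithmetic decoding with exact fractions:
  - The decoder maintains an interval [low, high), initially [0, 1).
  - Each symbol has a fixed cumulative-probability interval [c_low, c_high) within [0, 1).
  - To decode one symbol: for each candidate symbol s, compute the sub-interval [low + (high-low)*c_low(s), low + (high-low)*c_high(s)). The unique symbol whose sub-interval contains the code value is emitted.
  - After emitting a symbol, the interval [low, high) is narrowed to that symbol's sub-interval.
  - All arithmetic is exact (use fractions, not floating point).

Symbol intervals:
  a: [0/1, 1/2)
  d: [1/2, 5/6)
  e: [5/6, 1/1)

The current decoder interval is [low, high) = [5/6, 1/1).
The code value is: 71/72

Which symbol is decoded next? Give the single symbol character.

Answer: e

Derivation:
Interval width = high − low = 1/1 − 5/6 = 1/6
Scaled code = (code − low) / width = (71/72 − 5/6) / 1/6 = 11/12
  a: [0/1, 1/2) 
  d: [1/2, 5/6) 
  e: [5/6, 1/1) ← scaled code falls here ✓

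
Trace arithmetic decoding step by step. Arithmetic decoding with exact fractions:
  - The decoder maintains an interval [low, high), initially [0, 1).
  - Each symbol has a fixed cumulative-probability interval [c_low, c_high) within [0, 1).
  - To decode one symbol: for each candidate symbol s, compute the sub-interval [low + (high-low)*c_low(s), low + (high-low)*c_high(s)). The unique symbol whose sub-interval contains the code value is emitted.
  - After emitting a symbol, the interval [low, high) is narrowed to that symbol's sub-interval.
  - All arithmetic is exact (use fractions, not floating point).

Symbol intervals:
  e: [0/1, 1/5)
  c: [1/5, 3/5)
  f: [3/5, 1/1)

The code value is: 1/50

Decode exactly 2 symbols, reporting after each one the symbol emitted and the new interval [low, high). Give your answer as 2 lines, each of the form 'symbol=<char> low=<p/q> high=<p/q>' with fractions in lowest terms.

Step 1: interval [0/1, 1/1), width = 1/1 - 0/1 = 1/1
  'e': [0/1 + 1/1*0/1, 0/1 + 1/1*1/5) = [0/1, 1/5) <- contains code 1/50
  'c': [0/1 + 1/1*1/5, 0/1 + 1/1*3/5) = [1/5, 3/5)
  'f': [0/1 + 1/1*3/5, 0/1 + 1/1*1/1) = [3/5, 1/1)
  emit 'e', narrow to [0/1, 1/5)
Step 2: interval [0/1, 1/5), width = 1/5 - 0/1 = 1/5
  'e': [0/1 + 1/5*0/1, 0/1 + 1/5*1/5) = [0/1, 1/25) <- contains code 1/50
  'c': [0/1 + 1/5*1/5, 0/1 + 1/5*3/5) = [1/25, 3/25)
  'f': [0/1 + 1/5*3/5, 0/1 + 1/5*1/1) = [3/25, 1/5)
  emit 'e', narrow to [0/1, 1/25)

Answer: symbol=e low=0/1 high=1/5
symbol=e low=0/1 high=1/25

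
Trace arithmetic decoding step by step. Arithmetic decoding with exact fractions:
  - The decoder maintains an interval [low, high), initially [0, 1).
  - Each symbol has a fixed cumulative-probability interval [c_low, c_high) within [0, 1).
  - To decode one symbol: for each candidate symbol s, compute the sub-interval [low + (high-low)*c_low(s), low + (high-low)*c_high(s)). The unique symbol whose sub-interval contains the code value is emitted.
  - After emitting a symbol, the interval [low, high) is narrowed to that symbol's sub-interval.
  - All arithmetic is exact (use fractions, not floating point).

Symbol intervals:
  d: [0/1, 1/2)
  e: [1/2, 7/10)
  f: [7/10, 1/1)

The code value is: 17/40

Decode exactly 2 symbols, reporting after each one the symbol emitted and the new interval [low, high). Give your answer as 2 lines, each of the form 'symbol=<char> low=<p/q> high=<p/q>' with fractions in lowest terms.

Step 1: interval [0/1, 1/1), width = 1/1 - 0/1 = 1/1
  'd': [0/1 + 1/1*0/1, 0/1 + 1/1*1/2) = [0/1, 1/2) <- contains code 17/40
  'e': [0/1 + 1/1*1/2, 0/1 + 1/1*7/10) = [1/2, 7/10)
  'f': [0/1 + 1/1*7/10, 0/1 + 1/1*1/1) = [7/10, 1/1)
  emit 'd', narrow to [0/1, 1/2)
Step 2: interval [0/1, 1/2), width = 1/2 - 0/1 = 1/2
  'd': [0/1 + 1/2*0/1, 0/1 + 1/2*1/2) = [0/1, 1/4)
  'e': [0/1 + 1/2*1/2, 0/1 + 1/2*7/10) = [1/4, 7/20)
  'f': [0/1 + 1/2*7/10, 0/1 + 1/2*1/1) = [7/20, 1/2) <- contains code 17/40
  emit 'f', narrow to [7/20, 1/2)

Answer: symbol=d low=0/1 high=1/2
symbol=f low=7/20 high=1/2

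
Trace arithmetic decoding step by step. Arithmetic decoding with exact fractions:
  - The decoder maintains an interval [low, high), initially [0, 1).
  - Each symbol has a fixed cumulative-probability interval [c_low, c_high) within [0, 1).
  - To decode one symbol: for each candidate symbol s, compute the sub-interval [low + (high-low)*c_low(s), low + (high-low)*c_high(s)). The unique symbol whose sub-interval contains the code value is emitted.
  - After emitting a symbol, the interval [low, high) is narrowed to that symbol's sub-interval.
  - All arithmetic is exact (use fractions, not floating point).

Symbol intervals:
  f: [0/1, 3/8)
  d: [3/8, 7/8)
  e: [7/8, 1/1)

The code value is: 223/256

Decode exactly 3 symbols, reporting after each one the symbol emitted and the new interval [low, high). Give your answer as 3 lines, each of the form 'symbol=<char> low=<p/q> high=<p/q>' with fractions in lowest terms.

Answer: symbol=d low=3/8 high=7/8
symbol=e low=13/16 high=7/8
symbol=e low=111/128 high=7/8

Derivation:
Step 1: interval [0/1, 1/1), width = 1/1 - 0/1 = 1/1
  'f': [0/1 + 1/1*0/1, 0/1 + 1/1*3/8) = [0/1, 3/8)
  'd': [0/1 + 1/1*3/8, 0/1 + 1/1*7/8) = [3/8, 7/8) <- contains code 223/256
  'e': [0/1 + 1/1*7/8, 0/1 + 1/1*1/1) = [7/8, 1/1)
  emit 'd', narrow to [3/8, 7/8)
Step 2: interval [3/8, 7/8), width = 7/8 - 3/8 = 1/2
  'f': [3/8 + 1/2*0/1, 3/8 + 1/2*3/8) = [3/8, 9/16)
  'd': [3/8 + 1/2*3/8, 3/8 + 1/2*7/8) = [9/16, 13/16)
  'e': [3/8 + 1/2*7/8, 3/8 + 1/2*1/1) = [13/16, 7/8) <- contains code 223/256
  emit 'e', narrow to [13/16, 7/8)
Step 3: interval [13/16, 7/8), width = 7/8 - 13/16 = 1/16
  'f': [13/16 + 1/16*0/1, 13/16 + 1/16*3/8) = [13/16, 107/128)
  'd': [13/16 + 1/16*3/8, 13/16 + 1/16*7/8) = [107/128, 111/128)
  'e': [13/16 + 1/16*7/8, 13/16 + 1/16*1/1) = [111/128, 7/8) <- contains code 223/256
  emit 'e', narrow to [111/128, 7/8)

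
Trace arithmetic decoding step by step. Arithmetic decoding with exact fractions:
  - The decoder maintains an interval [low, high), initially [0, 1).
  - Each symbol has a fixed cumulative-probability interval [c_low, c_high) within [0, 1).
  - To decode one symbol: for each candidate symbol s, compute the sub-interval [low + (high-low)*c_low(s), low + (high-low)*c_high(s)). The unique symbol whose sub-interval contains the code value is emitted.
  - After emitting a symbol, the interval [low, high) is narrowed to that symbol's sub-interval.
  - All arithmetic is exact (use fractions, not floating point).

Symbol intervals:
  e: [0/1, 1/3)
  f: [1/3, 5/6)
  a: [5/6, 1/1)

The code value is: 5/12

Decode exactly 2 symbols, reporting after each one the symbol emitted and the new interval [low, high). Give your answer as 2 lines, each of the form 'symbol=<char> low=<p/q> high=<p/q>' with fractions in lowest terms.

Answer: symbol=f low=1/3 high=5/6
symbol=e low=1/3 high=1/2

Derivation:
Step 1: interval [0/1, 1/1), width = 1/1 - 0/1 = 1/1
  'e': [0/1 + 1/1*0/1, 0/1 + 1/1*1/3) = [0/1, 1/3)
  'f': [0/1 + 1/1*1/3, 0/1 + 1/1*5/6) = [1/3, 5/6) <- contains code 5/12
  'a': [0/1 + 1/1*5/6, 0/1 + 1/1*1/1) = [5/6, 1/1)
  emit 'f', narrow to [1/3, 5/6)
Step 2: interval [1/3, 5/6), width = 5/6 - 1/3 = 1/2
  'e': [1/3 + 1/2*0/1, 1/3 + 1/2*1/3) = [1/3, 1/2) <- contains code 5/12
  'f': [1/3 + 1/2*1/3, 1/3 + 1/2*5/6) = [1/2, 3/4)
  'a': [1/3 + 1/2*5/6, 1/3 + 1/2*1/1) = [3/4, 5/6)
  emit 'e', narrow to [1/3, 1/2)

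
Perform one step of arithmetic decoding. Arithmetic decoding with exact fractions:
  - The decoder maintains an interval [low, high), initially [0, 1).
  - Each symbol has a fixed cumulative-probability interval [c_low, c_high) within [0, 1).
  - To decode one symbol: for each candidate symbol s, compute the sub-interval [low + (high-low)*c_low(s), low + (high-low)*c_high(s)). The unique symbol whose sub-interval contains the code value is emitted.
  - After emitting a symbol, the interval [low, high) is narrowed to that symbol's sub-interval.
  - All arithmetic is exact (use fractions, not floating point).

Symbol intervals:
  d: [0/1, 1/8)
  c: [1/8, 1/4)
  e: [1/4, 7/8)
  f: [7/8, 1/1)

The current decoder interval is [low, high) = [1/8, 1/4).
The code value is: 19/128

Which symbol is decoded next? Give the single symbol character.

Interval width = high − low = 1/4 − 1/8 = 1/8
Scaled code = (code − low) / width = (19/128 − 1/8) / 1/8 = 3/16
  d: [0/1, 1/8) 
  c: [1/8, 1/4) ← scaled code falls here ✓
  e: [1/4, 7/8) 
  f: [7/8, 1/1) 

Answer: c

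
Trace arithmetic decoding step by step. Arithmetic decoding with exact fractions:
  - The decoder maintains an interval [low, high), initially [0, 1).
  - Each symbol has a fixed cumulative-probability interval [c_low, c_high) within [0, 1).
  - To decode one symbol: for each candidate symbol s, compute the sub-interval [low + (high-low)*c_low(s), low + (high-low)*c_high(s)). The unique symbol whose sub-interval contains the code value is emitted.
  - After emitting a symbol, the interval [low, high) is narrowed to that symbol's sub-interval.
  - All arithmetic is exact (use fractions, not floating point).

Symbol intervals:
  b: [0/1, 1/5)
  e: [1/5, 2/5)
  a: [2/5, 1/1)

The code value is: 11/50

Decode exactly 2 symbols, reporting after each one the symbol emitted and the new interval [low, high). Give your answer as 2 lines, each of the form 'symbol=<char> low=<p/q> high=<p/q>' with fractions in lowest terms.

Step 1: interval [0/1, 1/1), width = 1/1 - 0/1 = 1/1
  'b': [0/1 + 1/1*0/1, 0/1 + 1/1*1/5) = [0/1, 1/5)
  'e': [0/1 + 1/1*1/5, 0/1 + 1/1*2/5) = [1/5, 2/5) <- contains code 11/50
  'a': [0/1 + 1/1*2/5, 0/1 + 1/1*1/1) = [2/5, 1/1)
  emit 'e', narrow to [1/5, 2/5)
Step 2: interval [1/5, 2/5), width = 2/5 - 1/5 = 1/5
  'b': [1/5 + 1/5*0/1, 1/5 + 1/5*1/5) = [1/5, 6/25) <- contains code 11/50
  'e': [1/5 + 1/5*1/5, 1/5 + 1/5*2/5) = [6/25, 7/25)
  'a': [1/5 + 1/5*2/5, 1/5 + 1/5*1/1) = [7/25, 2/5)
  emit 'b', narrow to [1/5, 6/25)

Answer: symbol=e low=1/5 high=2/5
symbol=b low=1/5 high=6/25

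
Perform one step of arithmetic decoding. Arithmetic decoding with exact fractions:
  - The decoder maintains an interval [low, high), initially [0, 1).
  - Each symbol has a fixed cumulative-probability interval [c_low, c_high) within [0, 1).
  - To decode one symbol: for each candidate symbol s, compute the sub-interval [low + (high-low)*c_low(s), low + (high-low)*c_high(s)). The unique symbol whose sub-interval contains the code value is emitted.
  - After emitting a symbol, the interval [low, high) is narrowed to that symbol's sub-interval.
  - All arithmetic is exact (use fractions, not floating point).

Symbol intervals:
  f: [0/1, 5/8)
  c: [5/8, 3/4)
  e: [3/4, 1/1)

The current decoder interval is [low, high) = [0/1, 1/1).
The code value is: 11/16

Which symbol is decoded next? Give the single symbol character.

Answer: c

Derivation:
Interval width = high − low = 1/1 − 0/1 = 1/1
Scaled code = (code − low) / width = (11/16 − 0/1) / 1/1 = 11/16
  f: [0/1, 5/8) 
  c: [5/8, 3/4) ← scaled code falls here ✓
  e: [3/4, 1/1) 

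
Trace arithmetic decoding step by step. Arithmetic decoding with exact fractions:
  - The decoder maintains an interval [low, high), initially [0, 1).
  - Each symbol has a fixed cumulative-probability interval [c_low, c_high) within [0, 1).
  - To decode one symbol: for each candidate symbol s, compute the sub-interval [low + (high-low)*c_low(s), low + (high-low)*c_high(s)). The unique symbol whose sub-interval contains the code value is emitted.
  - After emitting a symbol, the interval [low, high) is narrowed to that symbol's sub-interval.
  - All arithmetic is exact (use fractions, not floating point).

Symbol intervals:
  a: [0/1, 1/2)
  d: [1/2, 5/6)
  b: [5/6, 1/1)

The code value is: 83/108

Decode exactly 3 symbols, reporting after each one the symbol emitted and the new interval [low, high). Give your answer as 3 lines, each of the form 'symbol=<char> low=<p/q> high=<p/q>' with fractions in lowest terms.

Step 1: interval [0/1, 1/1), width = 1/1 - 0/1 = 1/1
  'a': [0/1 + 1/1*0/1, 0/1 + 1/1*1/2) = [0/1, 1/2)
  'd': [0/1 + 1/1*1/2, 0/1 + 1/1*5/6) = [1/2, 5/6) <- contains code 83/108
  'b': [0/1 + 1/1*5/6, 0/1 + 1/1*1/1) = [5/6, 1/1)
  emit 'd', narrow to [1/2, 5/6)
Step 2: interval [1/2, 5/6), width = 5/6 - 1/2 = 1/3
  'a': [1/2 + 1/3*0/1, 1/2 + 1/3*1/2) = [1/2, 2/3)
  'd': [1/2 + 1/3*1/2, 1/2 + 1/3*5/6) = [2/3, 7/9) <- contains code 83/108
  'b': [1/2 + 1/3*5/6, 1/2 + 1/3*1/1) = [7/9, 5/6)
  emit 'd', narrow to [2/3, 7/9)
Step 3: interval [2/3, 7/9), width = 7/9 - 2/3 = 1/9
  'a': [2/3 + 1/9*0/1, 2/3 + 1/9*1/2) = [2/3, 13/18)
  'd': [2/3 + 1/9*1/2, 2/3 + 1/9*5/6) = [13/18, 41/54)
  'b': [2/3 + 1/9*5/6, 2/3 + 1/9*1/1) = [41/54, 7/9) <- contains code 83/108
  emit 'b', narrow to [41/54, 7/9)

Answer: symbol=d low=1/2 high=5/6
symbol=d low=2/3 high=7/9
symbol=b low=41/54 high=7/9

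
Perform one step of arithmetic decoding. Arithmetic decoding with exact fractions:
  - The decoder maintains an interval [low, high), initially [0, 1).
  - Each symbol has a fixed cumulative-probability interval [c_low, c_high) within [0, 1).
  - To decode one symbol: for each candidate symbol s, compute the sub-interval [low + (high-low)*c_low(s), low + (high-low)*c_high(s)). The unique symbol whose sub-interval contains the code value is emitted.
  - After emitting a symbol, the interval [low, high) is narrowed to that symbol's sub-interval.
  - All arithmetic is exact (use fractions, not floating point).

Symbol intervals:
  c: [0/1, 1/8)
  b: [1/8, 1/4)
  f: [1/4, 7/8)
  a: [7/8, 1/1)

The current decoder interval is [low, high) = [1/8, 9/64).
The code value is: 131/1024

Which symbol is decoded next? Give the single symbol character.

Answer: b

Derivation:
Interval width = high − low = 9/64 − 1/8 = 1/64
Scaled code = (code − low) / width = (131/1024 − 1/8) / 1/64 = 3/16
  c: [0/1, 1/8) 
  b: [1/8, 1/4) ← scaled code falls here ✓
  f: [1/4, 7/8) 
  a: [7/8, 1/1) 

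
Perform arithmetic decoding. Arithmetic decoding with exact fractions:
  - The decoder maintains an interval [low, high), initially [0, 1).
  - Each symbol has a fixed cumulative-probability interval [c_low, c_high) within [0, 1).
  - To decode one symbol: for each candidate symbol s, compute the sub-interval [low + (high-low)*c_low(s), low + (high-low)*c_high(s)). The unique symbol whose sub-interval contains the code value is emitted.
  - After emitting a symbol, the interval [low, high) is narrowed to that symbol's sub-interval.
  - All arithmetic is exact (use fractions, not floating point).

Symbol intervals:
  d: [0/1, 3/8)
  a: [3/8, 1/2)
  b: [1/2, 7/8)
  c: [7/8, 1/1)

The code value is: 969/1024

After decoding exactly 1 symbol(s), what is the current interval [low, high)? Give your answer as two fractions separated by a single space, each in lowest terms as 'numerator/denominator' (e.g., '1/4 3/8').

Step 1: interval [0/1, 1/1), width = 1/1 - 0/1 = 1/1
  'd': [0/1 + 1/1*0/1, 0/1 + 1/1*3/8) = [0/1, 3/8)
  'a': [0/1 + 1/1*3/8, 0/1 + 1/1*1/2) = [3/8, 1/2)
  'b': [0/1 + 1/1*1/2, 0/1 + 1/1*7/8) = [1/2, 7/8)
  'c': [0/1 + 1/1*7/8, 0/1 + 1/1*1/1) = [7/8, 1/1) <- contains code 969/1024
  emit 'c', narrow to [7/8, 1/1)

Answer: 7/8 1/1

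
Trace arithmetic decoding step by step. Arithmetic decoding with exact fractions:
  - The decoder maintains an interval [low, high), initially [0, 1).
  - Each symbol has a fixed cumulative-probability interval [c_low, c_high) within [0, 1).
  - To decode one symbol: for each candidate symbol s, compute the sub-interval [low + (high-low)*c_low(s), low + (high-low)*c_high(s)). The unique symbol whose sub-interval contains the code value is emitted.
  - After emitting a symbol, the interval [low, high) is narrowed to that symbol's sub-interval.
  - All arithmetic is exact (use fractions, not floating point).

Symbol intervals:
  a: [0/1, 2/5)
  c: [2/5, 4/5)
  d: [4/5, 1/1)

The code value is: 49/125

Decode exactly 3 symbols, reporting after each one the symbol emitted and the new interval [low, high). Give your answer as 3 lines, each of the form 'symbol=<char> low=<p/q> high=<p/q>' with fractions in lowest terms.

Answer: symbol=a low=0/1 high=2/5
symbol=d low=8/25 high=2/5
symbol=d low=48/125 high=2/5

Derivation:
Step 1: interval [0/1, 1/1), width = 1/1 - 0/1 = 1/1
  'a': [0/1 + 1/1*0/1, 0/1 + 1/1*2/5) = [0/1, 2/5) <- contains code 49/125
  'c': [0/1 + 1/1*2/5, 0/1 + 1/1*4/5) = [2/5, 4/5)
  'd': [0/1 + 1/1*4/5, 0/1 + 1/1*1/1) = [4/5, 1/1)
  emit 'a', narrow to [0/1, 2/5)
Step 2: interval [0/1, 2/5), width = 2/5 - 0/1 = 2/5
  'a': [0/1 + 2/5*0/1, 0/1 + 2/5*2/5) = [0/1, 4/25)
  'c': [0/1 + 2/5*2/5, 0/1 + 2/5*4/5) = [4/25, 8/25)
  'd': [0/1 + 2/5*4/5, 0/1 + 2/5*1/1) = [8/25, 2/5) <- contains code 49/125
  emit 'd', narrow to [8/25, 2/5)
Step 3: interval [8/25, 2/5), width = 2/5 - 8/25 = 2/25
  'a': [8/25 + 2/25*0/1, 8/25 + 2/25*2/5) = [8/25, 44/125)
  'c': [8/25 + 2/25*2/5, 8/25 + 2/25*4/5) = [44/125, 48/125)
  'd': [8/25 + 2/25*4/5, 8/25 + 2/25*1/1) = [48/125, 2/5) <- contains code 49/125
  emit 'd', narrow to [48/125, 2/5)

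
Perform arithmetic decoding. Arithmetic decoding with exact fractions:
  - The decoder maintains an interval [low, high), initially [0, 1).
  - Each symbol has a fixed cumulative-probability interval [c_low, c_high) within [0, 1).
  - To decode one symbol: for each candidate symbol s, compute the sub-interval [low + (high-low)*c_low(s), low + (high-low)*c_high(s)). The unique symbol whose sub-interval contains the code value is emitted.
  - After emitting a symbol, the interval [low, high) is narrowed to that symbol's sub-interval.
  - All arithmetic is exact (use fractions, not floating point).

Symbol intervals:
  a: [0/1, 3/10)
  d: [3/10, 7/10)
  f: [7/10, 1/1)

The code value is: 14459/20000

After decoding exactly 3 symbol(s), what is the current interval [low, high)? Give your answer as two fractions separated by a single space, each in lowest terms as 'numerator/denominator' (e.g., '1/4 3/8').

Step 1: interval [0/1, 1/1), width = 1/1 - 0/1 = 1/1
  'a': [0/1 + 1/1*0/1, 0/1 + 1/1*3/10) = [0/1, 3/10)
  'd': [0/1 + 1/1*3/10, 0/1 + 1/1*7/10) = [3/10, 7/10)
  'f': [0/1 + 1/1*7/10, 0/1 + 1/1*1/1) = [7/10, 1/1) <- contains code 14459/20000
  emit 'f', narrow to [7/10, 1/1)
Step 2: interval [7/10, 1/1), width = 1/1 - 7/10 = 3/10
  'a': [7/10 + 3/10*0/1, 7/10 + 3/10*3/10) = [7/10, 79/100) <- contains code 14459/20000
  'd': [7/10 + 3/10*3/10, 7/10 + 3/10*7/10) = [79/100, 91/100)
  'f': [7/10 + 3/10*7/10, 7/10 + 3/10*1/1) = [91/100, 1/1)
  emit 'a', narrow to [7/10, 79/100)
Step 3: interval [7/10, 79/100), width = 79/100 - 7/10 = 9/100
  'a': [7/10 + 9/100*0/1, 7/10 + 9/100*3/10) = [7/10, 727/1000) <- contains code 14459/20000
  'd': [7/10 + 9/100*3/10, 7/10 + 9/100*7/10) = [727/1000, 763/1000)
  'f': [7/10 + 9/100*7/10, 7/10 + 9/100*1/1) = [763/1000, 79/100)
  emit 'a', narrow to [7/10, 727/1000)

Answer: 7/10 727/1000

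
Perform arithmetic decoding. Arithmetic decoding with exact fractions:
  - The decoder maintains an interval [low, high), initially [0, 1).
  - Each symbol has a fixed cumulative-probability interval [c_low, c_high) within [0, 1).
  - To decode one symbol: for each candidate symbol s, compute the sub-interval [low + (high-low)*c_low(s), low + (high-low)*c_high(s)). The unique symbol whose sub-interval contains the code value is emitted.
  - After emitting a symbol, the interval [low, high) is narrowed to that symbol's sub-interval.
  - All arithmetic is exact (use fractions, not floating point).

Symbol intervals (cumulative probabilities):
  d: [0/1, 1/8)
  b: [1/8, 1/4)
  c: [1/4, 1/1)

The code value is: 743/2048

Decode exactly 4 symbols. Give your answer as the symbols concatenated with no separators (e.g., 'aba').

Step 1: interval [0/1, 1/1), width = 1/1 - 0/1 = 1/1
  'd': [0/1 + 1/1*0/1, 0/1 + 1/1*1/8) = [0/1, 1/8)
  'b': [0/1 + 1/1*1/8, 0/1 + 1/1*1/4) = [1/8, 1/4)
  'c': [0/1 + 1/1*1/4, 0/1 + 1/1*1/1) = [1/4, 1/1) <- contains code 743/2048
  emit 'c', narrow to [1/4, 1/1)
Step 2: interval [1/4, 1/1), width = 1/1 - 1/4 = 3/4
  'd': [1/4 + 3/4*0/1, 1/4 + 3/4*1/8) = [1/4, 11/32)
  'b': [1/4 + 3/4*1/8, 1/4 + 3/4*1/4) = [11/32, 7/16) <- contains code 743/2048
  'c': [1/4 + 3/4*1/4, 1/4 + 3/4*1/1) = [7/16, 1/1)
  emit 'b', narrow to [11/32, 7/16)
Step 3: interval [11/32, 7/16), width = 7/16 - 11/32 = 3/32
  'd': [11/32 + 3/32*0/1, 11/32 + 3/32*1/8) = [11/32, 91/256)
  'b': [11/32 + 3/32*1/8, 11/32 + 3/32*1/4) = [91/256, 47/128) <- contains code 743/2048
  'c': [11/32 + 3/32*1/4, 11/32 + 3/32*1/1) = [47/128, 7/16)
  emit 'b', narrow to [91/256, 47/128)
Step 4: interval [91/256, 47/128), width = 47/128 - 91/256 = 3/256
  'd': [91/256 + 3/256*0/1, 91/256 + 3/256*1/8) = [91/256, 731/2048)
  'b': [91/256 + 3/256*1/8, 91/256 + 3/256*1/4) = [731/2048, 367/1024)
  'c': [91/256 + 3/256*1/4, 91/256 + 3/256*1/1) = [367/1024, 47/128) <- contains code 743/2048
  emit 'c', narrow to [367/1024, 47/128)

Answer: cbbc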